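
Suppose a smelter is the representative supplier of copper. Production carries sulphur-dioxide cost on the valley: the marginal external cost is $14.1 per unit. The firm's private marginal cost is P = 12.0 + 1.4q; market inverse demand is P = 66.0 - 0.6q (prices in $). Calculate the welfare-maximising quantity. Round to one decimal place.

q* = 20.0

Social marginal cost = private MC + MEC = 26.1 + 1.4q.
Set SMC = demand: 26.1 + 1.4q = 66.0 - 0.6q → q* = 19.9500.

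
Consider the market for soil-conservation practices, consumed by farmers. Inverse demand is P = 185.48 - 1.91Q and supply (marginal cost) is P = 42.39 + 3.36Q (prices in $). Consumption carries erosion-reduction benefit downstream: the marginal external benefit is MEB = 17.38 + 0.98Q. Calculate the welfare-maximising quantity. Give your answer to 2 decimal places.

Q* = 37.41

Social marginal benefit = demand + MEB = 202.86 - 0.93Q.
Set SMB = MC: 202.86 - 0.93Q = 42.39 + 3.36Q → Q* = 37.4056.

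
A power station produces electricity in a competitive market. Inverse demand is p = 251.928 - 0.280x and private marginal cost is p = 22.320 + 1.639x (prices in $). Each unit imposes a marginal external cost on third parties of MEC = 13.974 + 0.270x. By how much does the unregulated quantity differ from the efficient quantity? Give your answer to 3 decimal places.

Market equilibrium (private): 22.320 + 1.639x = 251.928 - 0.280x → x_m = 119.6498.
Social marginal cost = private MC + MEC = 36.294 + 1.909x.
Set SMC = demand: 36.294 + 1.909x = 251.928 - 0.280x → x* = 98.5080.
Gap = |119.6498 − 98.5080| = 21.1418.

21.142 units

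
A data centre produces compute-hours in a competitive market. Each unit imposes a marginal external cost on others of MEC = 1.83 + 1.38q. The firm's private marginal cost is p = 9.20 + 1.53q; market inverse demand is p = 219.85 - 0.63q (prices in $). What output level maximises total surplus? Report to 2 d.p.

q* = 58.99

Social marginal cost = private MC + MEC = 11.03 + 2.91q.
Set SMC = demand: 11.03 + 2.91q = 219.85 - 0.63q → q* = 58.9887.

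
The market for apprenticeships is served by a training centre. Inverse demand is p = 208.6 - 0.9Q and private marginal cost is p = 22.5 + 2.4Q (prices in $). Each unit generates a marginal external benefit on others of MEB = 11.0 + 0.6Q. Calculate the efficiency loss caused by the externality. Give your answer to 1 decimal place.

DWL = $372.3

Market equilibrium (private): 22.5 + 2.4Q = 208.6 - 0.9Q → Q_m = 56.3939.
Social marginal cost = private MC − MEB = 11.5 + 1.8Q.
Set SMC = demand: 11.5 + 1.8Q = 208.6 - 0.9Q → Q* = 73.0000.
The welfare-loss triangle has base |Q_m − Q*| and height MEB(Q_m) (the vertical gap between SMC and demand is zero at Q* and MEB at Q_m).
DWL = ½ × 16.6061 × 44.8364 = 372.2789.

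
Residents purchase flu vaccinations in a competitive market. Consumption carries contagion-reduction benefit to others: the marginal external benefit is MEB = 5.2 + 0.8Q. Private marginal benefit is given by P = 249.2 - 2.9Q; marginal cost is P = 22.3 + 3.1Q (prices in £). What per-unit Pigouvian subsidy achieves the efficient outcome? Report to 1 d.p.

Social marginal benefit = demand + MEB = 254.4 - 2.1Q.
Set SMB = MC: 254.4 - 2.1Q = 22.3 + 3.1Q → Q* = 44.6346.
The Pigouvian subsidy equals MEB at Q*: 5.2 + 0.8×44.6346 = 40.9077.

subsidy = £40.9 per unit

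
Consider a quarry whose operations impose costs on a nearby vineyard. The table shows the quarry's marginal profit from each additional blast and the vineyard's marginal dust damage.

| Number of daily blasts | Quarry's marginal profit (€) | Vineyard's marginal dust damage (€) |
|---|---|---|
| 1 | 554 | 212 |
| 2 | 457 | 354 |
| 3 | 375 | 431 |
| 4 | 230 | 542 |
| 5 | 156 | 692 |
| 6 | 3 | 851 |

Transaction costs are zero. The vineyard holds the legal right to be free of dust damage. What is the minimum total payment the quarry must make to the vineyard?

€566

Efficient level: marginal profit ≥ marginal dust damage through level 2, so k* = 2.
With the vineyard holding the right, the quarry must at least compensate total damage at k*: 212 + 354 = 566.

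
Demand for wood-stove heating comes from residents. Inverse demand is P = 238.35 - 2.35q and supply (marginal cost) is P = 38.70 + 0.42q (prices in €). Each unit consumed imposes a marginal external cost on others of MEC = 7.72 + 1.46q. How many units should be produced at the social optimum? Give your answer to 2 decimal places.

q* = 45.37

Social marginal benefit = demand − MEC = 230.63 - 3.81q.
Set SMB = MC: 230.63 - 3.81q = 38.70 + 0.42q → q* = 45.3735.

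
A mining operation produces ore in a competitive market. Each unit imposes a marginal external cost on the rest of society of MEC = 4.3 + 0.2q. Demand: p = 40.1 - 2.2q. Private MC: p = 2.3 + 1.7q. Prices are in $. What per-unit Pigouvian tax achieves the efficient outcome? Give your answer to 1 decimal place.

Social marginal cost = private MC + MEC = 6.6 + 1.9q.
Set SMC = demand: 6.6 + 1.9q = 40.1 - 2.2q → q* = 8.1707.
The Pigouvian tax equals MEC at q*: 4.3 + 0.2×8.1707 = 5.9341.

tax = $5.9 per unit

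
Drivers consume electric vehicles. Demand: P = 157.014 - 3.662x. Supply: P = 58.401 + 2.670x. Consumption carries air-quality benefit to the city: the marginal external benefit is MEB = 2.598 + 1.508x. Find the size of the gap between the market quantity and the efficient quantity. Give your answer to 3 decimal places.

Market equilibrium (private): 58.401 + 2.670x = 157.014 - 3.662x → x_m = 15.5738.
Social marginal benefit = demand + MEB = 159.612 - 2.154x.
Set SMB = MC: 159.612 - 2.154x = 58.401 + 2.670x → x* = 20.9807.
Gap = |15.5738 − 20.9807| = 5.4069.

5.407 units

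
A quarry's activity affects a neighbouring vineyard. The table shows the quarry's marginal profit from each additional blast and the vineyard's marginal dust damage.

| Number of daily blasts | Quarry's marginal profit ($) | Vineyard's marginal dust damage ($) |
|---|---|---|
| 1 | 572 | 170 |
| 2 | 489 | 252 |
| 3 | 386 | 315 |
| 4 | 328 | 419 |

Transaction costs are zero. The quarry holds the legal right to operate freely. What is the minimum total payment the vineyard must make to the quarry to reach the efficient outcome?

$328

Left alone the quarry would choose level 4 (marginal profit stays positive).
Efficient level: k* = 3 (marginal profit ≥ marginal dust damage through 3).
The vineyard must at least cover the quarry's forgone profit from cutting 4→3: 328 = 328.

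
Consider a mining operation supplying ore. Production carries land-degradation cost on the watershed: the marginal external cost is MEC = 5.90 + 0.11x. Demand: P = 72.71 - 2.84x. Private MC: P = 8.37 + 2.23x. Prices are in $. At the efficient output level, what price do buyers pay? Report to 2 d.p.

Social marginal cost = private MC + MEC = 14.27 + 2.34x.
Set SMC = demand: 14.27 + 2.34x = 72.71 - 2.84x → x* = 11.2819.
Consumer price on the demand curve at x*: 72.71 − 2.84×11.2819 = 40.6694.

P = $40.67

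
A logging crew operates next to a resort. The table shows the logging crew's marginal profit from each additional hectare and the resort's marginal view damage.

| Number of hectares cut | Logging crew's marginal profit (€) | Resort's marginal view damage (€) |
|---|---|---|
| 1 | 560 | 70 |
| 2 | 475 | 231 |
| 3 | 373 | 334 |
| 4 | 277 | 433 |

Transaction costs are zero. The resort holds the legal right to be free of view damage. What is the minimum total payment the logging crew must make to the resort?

€635

Efficient level: marginal profit ≥ marginal view damage through level 3, so k* = 3.
With the resort holding the right, the logging crew must at least compensate total damage at k*: 70 + 231 + 334 = 635.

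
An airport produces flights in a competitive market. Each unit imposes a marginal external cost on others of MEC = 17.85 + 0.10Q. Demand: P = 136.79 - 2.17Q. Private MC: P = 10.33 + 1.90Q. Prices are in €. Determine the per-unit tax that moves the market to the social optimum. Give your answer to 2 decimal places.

Social marginal cost = private MC + MEC = 28.18 + 2.00Q.
Set SMC = demand: 28.18 + 2.00Q = 136.79 - 2.17Q → Q* = 26.0456.
The Pigouvian tax equals MEC at Q*: 17.85 + 0.10×26.0456 = 20.4546.

tax = €20.45 per unit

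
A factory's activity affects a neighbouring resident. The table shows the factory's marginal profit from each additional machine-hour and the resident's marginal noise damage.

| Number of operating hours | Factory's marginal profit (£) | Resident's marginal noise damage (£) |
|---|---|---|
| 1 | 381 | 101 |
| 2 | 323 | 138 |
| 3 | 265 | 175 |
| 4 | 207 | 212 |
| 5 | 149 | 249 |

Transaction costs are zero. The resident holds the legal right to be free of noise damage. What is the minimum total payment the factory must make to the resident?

£414

Efficient level: marginal profit ≥ marginal noise damage through level 3, so k* = 3.
With the resident holding the right, the factory must at least compensate total damage at k*: 101 + 138 + 175 = 414.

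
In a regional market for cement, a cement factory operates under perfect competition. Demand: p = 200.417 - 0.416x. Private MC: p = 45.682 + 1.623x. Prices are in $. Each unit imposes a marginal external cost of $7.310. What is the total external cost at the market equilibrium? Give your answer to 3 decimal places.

Market equilibrium (private): 45.682 + 1.623x = 200.417 - 0.416x → x_m = 75.8877.
Total external cost = MEC × x_m = 7.310 × 75.8877 = 554.7391.

$554.739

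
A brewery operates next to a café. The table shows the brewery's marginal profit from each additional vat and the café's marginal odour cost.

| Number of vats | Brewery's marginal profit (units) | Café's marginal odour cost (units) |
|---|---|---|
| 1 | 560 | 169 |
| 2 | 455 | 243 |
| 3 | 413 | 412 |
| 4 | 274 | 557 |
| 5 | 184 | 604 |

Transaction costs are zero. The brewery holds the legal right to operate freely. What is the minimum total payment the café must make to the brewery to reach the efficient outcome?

Left alone the brewery would choose level 5 (marginal profit stays positive).
Efficient level: k* = 3 (marginal profit ≥ marginal odour cost through 3).
The café must at least cover the brewery's forgone profit from cutting 5→3: 274 + 184 = 458.

458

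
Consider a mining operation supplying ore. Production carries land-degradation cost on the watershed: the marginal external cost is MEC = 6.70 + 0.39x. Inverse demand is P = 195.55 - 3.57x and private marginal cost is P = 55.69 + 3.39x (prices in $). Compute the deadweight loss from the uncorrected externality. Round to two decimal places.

DWL = $14.38

Market equilibrium (private): 55.69 + 3.39x = 195.55 - 3.57x → x_m = 20.0948.
Social marginal cost = private MC + MEC = 62.39 + 3.78x.
Set SMC = demand: 62.39 + 3.78x = 195.55 - 3.57x → x* = 18.1170.
The welfare-loss triangle has base |x_m − x*| and height MEC(x_m) (the vertical gap between SMC and demand is zero at x* and MEC at x_m).
DWL = ½ × 1.9778 × 14.5370 = 14.3756.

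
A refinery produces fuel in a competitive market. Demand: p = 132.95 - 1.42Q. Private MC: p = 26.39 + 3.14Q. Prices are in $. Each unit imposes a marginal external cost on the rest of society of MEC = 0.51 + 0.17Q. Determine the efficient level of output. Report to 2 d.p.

Social marginal cost = private MC + MEC = 26.90 + 3.31Q.
Set SMC = demand: 26.90 + 3.31Q = 132.95 - 1.42Q → Q* = 22.4207.

Q* = 22.42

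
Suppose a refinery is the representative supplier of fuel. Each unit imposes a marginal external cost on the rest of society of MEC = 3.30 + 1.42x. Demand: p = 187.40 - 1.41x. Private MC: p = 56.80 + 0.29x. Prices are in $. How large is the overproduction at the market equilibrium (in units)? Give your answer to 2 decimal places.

Market equilibrium (private): 56.80 + 0.29x = 187.40 - 1.41x → x_m = 76.8235.
Social marginal cost = private MC + MEC = 60.10 + 1.71x.
Set SMC = demand: 60.10 + 1.71x = 187.40 - 1.41x → x* = 40.8013.
Gap = |76.8235 − 40.8013| = 36.0222.

36.02 units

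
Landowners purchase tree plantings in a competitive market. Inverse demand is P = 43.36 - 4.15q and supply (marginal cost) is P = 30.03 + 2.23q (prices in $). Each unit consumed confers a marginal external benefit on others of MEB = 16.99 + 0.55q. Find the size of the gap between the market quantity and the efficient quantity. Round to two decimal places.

3.11 units

Market equilibrium (private): 30.03 + 2.23q = 43.36 - 4.15q → q_m = 2.0893.
Social marginal benefit = demand + MEB = 60.35 - 3.60q.
Set SMB = MC: 60.35 - 3.60q = 30.03 + 2.23q → q* = 5.2007.
Gap = |2.0893 − 5.2007| = 3.1114.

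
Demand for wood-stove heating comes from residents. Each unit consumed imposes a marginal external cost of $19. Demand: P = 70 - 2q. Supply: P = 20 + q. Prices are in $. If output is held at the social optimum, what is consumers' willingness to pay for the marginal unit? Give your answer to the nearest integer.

Social marginal benefit = demand − MEC = 51 - 2q.
Set SMB = MC: 51 - 2q = 20 + q → q* = 10.3333.
Consumer price on the demand curve at q*: 70 − 2×10.3333 = 49.3334.

P = $49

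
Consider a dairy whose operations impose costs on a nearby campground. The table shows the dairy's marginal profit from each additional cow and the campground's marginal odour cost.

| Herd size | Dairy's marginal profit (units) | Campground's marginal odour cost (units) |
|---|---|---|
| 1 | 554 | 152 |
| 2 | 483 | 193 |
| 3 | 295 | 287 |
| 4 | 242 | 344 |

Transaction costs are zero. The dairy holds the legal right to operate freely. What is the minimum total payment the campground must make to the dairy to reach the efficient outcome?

Left alone the dairy would choose level 4 (marginal profit stays positive).
Efficient level: k* = 3 (marginal profit ≥ marginal odour cost through 3).
The campground must at least cover the dairy's forgone profit from cutting 4→3: 242 = 242.

242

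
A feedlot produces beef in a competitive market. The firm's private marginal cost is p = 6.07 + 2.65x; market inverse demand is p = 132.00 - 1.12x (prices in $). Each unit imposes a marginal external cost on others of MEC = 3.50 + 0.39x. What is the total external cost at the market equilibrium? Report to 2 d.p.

Market equilibrium (private): 6.07 + 2.65x = 132.00 - 1.12x → x_m = 33.4032.
Total external cost = ∫₀^{x_m} (3.50 + 0.39x) dx = 3.50×33.4032 + ½×0.39×33.4032² = 334.4871.

$334.49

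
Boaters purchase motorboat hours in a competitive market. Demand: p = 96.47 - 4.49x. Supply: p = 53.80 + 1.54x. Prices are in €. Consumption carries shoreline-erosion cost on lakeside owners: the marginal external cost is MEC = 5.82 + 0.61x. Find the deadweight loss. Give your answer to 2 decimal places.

Market equilibrium (private): 53.80 + 1.54x = 96.47 - 4.49x → x_m = 7.0763.
Social marginal benefit = demand − MEC = 90.65 - 5.10x.
Set SMB = MC: 90.65 - 5.10x = 53.80 + 1.54x → x* = 5.5497.
Height of the DWL triangle at x_m is MC(x_m) − SMB(x_m) = MEC(x_m) = 10.1365.
DWL = ½ × 1.5266 × 10.1365 = 7.7372.

DWL = €7.74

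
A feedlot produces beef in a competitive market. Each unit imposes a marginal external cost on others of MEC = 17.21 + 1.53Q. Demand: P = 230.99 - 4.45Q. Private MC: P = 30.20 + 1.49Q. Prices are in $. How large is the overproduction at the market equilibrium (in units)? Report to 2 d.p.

9.23 units

Market equilibrium (private): 30.20 + 1.49Q = 230.99 - 4.45Q → Q_m = 33.8030.
Social marginal cost = private MC + MEC = 47.41 + 3.02Q.
Set SMC = demand: 47.41 + 3.02Q = 230.99 - 4.45Q → Q* = 24.5756.
Gap = |33.8030 − 24.5756| = 9.2274.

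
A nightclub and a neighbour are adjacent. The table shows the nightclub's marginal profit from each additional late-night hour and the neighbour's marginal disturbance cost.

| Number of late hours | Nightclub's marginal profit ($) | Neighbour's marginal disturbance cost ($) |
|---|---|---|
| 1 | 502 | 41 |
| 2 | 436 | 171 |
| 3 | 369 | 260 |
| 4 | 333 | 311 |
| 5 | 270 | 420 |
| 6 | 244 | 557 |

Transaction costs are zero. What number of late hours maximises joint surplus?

Bargaining reaches the level where marginal profit last exceeds marginal disturbance cost.
That holds through level 4 (333 ≥ 311) but not at 5 (270 < 420).

4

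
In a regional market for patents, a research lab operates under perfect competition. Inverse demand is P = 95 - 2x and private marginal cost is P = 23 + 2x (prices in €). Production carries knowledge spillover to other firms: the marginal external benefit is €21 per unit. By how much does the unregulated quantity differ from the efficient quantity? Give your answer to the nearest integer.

Market equilibrium (private): 23 + 2x = 95 - 2x → x_m = 18.0000.
Social marginal cost = private MC − MEB = 2 + 2x.
Set SMC = demand: 2 + 2x = 95 - 2x → x* = 23.2500.
Gap = |18.0000 − 23.2500| = 5.2500.

5 units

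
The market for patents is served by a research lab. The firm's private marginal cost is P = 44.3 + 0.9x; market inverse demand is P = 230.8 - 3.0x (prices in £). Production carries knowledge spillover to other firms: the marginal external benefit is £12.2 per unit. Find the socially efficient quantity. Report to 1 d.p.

Social marginal cost = private MC − MEB = 32.1 + 0.9x.
Set SMC = demand: 32.1 + 0.9x = 230.8 - 3.0x → x* = 50.9487.

x* = 50.9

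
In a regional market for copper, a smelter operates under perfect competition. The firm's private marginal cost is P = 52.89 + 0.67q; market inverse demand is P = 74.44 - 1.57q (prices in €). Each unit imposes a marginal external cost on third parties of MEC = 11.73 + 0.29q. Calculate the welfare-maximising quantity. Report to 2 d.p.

q* = 3.88

Social marginal cost = private MC + MEC = 64.62 + 0.96q.
Set SMC = demand: 64.62 + 0.96q = 74.44 - 1.57q → q* = 3.8814.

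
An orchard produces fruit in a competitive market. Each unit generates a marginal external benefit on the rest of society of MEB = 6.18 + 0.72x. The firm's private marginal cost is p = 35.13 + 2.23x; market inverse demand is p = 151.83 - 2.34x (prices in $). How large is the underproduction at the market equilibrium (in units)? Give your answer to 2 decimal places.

6.38 units

Market equilibrium (private): 35.13 + 2.23x = 151.83 - 2.34x → x_m = 25.5361.
Social marginal cost = private MC − MEB = 28.95 + 1.51x.
Set SMC = demand: 28.95 + 1.51x = 151.83 - 2.34x → x* = 31.9169.
Gap = |25.5361 − 31.9169| = 6.3808.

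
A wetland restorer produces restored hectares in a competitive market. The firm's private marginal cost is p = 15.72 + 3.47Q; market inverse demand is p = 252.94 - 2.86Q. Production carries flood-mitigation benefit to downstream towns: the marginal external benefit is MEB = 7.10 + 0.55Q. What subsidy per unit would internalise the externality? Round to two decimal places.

subsidy = 30.35 per unit

Social marginal cost = private MC − MEB = 8.62 + 2.92Q.
Set SMC = demand: 8.62 + 2.92Q = 252.94 - 2.86Q → Q* = 42.2699.
The Pigouvian subsidy equals MEB at Q*: 7.10 + 0.55×42.2699 = 30.3484.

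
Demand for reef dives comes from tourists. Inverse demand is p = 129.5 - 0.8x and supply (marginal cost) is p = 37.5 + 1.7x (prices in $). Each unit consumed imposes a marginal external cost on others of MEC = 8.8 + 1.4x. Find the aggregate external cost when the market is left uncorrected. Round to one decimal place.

$1271.8

Market equilibrium (private): 37.5 + 1.7x = 129.5 - 0.8x → x_m = 36.8000.
Total external cost = ∫₀^{x_m} (8.8 + 1.4x) dx = 8.8×36.8000 + ½×1.4×36.8000² = 1271.8080.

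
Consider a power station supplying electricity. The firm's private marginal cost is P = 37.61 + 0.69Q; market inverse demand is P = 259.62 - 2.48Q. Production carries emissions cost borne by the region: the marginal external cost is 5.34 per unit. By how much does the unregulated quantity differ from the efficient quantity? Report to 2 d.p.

1.68 units

Market equilibrium (private): 37.61 + 0.69Q = 259.62 - 2.48Q → Q_m = 70.0347.
Social marginal cost = private MC + MEC = 42.95 + 0.69Q.
Set SMC = demand: 42.95 + 0.69Q = 259.62 - 2.48Q → Q* = 68.3502.
Gap = |70.0347 − 68.3502| = 1.6845.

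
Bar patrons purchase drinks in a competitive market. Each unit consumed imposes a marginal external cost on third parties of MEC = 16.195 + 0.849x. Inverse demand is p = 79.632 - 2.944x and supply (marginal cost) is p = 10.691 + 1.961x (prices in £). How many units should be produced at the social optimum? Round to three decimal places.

Social marginal benefit = demand − MEC = 63.437 - 3.793x.
Set SMB = MC: 63.437 - 3.793x = 10.691 + 1.961x → x* = 9.1668.

x* = 9.167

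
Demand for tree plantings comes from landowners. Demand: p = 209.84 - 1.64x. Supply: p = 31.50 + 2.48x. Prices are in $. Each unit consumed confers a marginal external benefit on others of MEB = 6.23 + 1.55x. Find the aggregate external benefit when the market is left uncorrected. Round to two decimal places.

Market equilibrium (private): 31.50 + 2.48x = 209.84 - 1.64x → x_m = 43.2864.
Total external benefit = ∫₀^{x_m} (6.23 + 1.55x) dx = 6.23×43.2864 + ½×1.55×43.2864² = 1721.8014.

$1721.80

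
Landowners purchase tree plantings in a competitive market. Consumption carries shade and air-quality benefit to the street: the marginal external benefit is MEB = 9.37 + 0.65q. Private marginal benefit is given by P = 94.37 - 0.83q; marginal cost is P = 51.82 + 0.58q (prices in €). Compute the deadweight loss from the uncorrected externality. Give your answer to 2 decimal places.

DWL = €552.73

Market equilibrium (private): 51.82 + 0.58q = 94.37 - 0.83q → q_m = 30.1773.
Social marginal benefit = demand + MEB = 103.74 - 0.18q.
Set SMB = MC: 103.74 - 0.18q = 51.82 + 0.58q → q* = 68.3158.
The loss is the area between SMB and MC from q* to q_m; with linear curves that's a triangle of height MEB(q_m).
DWL = ½ × 38.1385 × 28.9852 = 552.7260.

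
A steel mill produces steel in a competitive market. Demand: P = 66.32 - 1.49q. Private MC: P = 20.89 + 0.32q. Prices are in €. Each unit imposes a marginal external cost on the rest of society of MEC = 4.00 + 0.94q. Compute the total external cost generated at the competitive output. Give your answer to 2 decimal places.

€396.49

Market equilibrium (private): 20.89 + 0.32q = 66.32 - 1.49q → q_m = 25.0994.
Total external cost = ∫₀^{q_m} (4.00 + 0.94q) dq = 4.00×25.0994 + ½×0.94×25.0994² = 396.4881.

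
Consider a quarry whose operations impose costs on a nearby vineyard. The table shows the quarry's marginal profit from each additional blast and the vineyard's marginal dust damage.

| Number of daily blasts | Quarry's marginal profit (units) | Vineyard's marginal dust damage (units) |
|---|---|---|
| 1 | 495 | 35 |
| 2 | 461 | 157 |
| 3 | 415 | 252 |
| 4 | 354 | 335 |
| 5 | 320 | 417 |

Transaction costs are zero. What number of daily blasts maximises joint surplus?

4

Bargaining reaches the level where marginal profit last exceeds marginal dust damage.
That holds through level 4 (354 ≥ 335) but not at 5 (320 < 417).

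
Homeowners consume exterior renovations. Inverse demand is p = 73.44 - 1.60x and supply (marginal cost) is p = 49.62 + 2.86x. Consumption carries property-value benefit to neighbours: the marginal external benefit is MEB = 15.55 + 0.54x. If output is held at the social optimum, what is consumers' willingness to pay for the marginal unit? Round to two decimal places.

Social marginal benefit = demand + MEB = 88.99 - 1.06x.
Set SMB = MC: 88.99 - 1.06x = 49.62 + 2.86x → x* = 10.0434.
Consumer price on the demand curve at x*: 73.44 − 1.60×10.0434 = 57.3706.

P = 57.37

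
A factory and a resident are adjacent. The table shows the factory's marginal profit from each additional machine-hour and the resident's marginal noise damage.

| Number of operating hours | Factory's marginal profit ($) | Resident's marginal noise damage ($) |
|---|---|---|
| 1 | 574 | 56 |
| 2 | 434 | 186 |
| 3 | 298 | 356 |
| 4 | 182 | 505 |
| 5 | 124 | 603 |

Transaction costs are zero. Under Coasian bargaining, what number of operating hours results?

Bargaining reaches the level where marginal profit last exceeds marginal noise damage.
That holds through level 2 (434 ≥ 186) but not at 3 (298 < 356).

2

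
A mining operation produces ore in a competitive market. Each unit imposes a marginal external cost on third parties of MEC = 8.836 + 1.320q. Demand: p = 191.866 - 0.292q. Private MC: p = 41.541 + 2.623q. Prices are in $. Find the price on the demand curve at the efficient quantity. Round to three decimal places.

Social marginal cost = private MC + MEC = 50.377 + 3.943q.
Set SMC = demand: 50.377 + 3.943q = 191.866 - 0.292q → q* = 33.4094.
Consumer price on the demand curve at q*: 191.866 − 0.292×33.4094 = 182.1105.

P = $182.110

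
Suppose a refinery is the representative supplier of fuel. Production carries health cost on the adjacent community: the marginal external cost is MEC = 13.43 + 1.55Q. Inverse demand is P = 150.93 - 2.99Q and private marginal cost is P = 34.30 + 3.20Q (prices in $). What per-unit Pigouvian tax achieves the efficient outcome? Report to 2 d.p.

tax = $34.10 per unit

Social marginal cost = private MC + MEC = 47.73 + 4.75Q.
Set SMC = demand: 47.73 + 4.75Q = 150.93 - 2.99Q → Q* = 13.3333.
The Pigouvian tax equals MEC at Q*: 13.43 + 1.55×13.3333 = 34.0966.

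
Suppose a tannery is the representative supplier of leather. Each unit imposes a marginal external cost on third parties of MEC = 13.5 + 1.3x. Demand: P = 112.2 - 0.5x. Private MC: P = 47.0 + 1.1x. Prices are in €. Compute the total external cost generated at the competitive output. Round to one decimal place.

Market equilibrium (private): 47.0 + 1.1x = 112.2 - 0.5x → x_m = 40.7500.
Total external cost = ∫₀^{x_m} (13.5 + 1.3x) dx = 13.5×40.7500 + ½×1.3×40.7500² = 1629.4906.

€1629.5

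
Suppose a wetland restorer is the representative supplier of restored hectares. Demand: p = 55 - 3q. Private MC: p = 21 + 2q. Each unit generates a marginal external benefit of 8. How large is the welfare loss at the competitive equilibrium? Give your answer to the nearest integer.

Market equilibrium (private): 21 + 2q = 55 - 3q → q_m = 6.8000.
Social marginal cost = private MC − MEB = 13 + 2q.
Set SMC = demand: 13 + 2q = 55 - 3q → q* = 8.4000.
Height of the DWL triangle at q_m is demand(q_m) − SMC(q_m) = MEB(q_m) = 8.0000.
DWL = ½ × 1.6000 × 8.0000 = 6.4000.

DWL = 6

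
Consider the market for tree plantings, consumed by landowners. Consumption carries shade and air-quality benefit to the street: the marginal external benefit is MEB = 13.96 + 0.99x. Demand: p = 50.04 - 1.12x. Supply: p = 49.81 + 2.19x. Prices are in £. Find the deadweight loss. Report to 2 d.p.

Market equilibrium (private): 49.81 + 2.19x = 50.04 - 1.12x → x_m = 0.0695.
Social marginal benefit = demand + MEB = 64.00 - 0.13x.
Set SMB = MC: 64.00 - 0.13x = 49.81 + 2.19x → x* = 6.1164.
Between x* and x_m the wedge SMB − MC runs linearly from 0 to MEB(x_m), so the loss is a triangle.
DWL = ½ × 6.0469 × 14.0288 = 42.4154.

DWL = £42.42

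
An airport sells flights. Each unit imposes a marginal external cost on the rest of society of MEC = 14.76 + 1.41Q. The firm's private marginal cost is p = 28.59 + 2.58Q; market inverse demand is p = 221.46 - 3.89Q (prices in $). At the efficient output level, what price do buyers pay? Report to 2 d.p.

P = $133.54

Social marginal cost = private MC + MEC = 43.35 + 3.99Q.
Set SMC = demand: 43.35 + 3.99Q = 221.46 - 3.89Q → Q* = 22.6028.
Consumer price on the demand curve at Q*: 221.46 − 3.89×22.6028 = 133.5351.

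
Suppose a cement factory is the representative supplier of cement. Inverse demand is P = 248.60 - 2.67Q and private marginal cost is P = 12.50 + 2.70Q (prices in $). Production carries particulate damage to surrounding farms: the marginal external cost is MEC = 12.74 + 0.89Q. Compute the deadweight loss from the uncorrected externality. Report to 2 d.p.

DWL = $214.90

Market equilibrium (private): 12.50 + 2.70Q = 248.60 - 2.67Q → Q_m = 43.9665.
Social marginal cost = private MC + MEC = 25.24 + 3.59Q.
Set SMC = demand: 25.24 + 3.59Q = 248.60 - 2.67Q → Q* = 35.6805.
Height of the DWL triangle at Q_m is SMC(Q_m) − demand(Q_m) = MEC(Q_m) = 51.8702.
DWL = ½ × 8.2860 × 51.8702 = 214.8982.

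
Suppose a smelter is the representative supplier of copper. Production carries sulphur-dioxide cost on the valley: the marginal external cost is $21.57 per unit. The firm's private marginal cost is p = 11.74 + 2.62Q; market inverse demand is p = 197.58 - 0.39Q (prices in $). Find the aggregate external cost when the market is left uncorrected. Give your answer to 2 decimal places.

Market equilibrium (private): 11.74 + 2.62Q = 197.58 - 0.39Q → Q_m = 61.7409.
Total external cost = MEC × Q_m = 21.57 × 61.7409 = 1331.7512.

$1331.75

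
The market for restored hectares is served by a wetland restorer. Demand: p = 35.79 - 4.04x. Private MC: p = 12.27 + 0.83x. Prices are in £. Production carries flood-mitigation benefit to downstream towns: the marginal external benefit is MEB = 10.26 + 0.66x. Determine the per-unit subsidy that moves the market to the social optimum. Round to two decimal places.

subsidy = £15.56 per unit

Social marginal cost = private MC − MEB = 2.01 + 0.17x.
Set SMC = demand: 2.01 + 0.17x = 35.79 - 4.04x → x* = 8.0238.
The Pigouvian subsidy equals MEB at x*: 10.26 + 0.66×8.0238 = 15.5557.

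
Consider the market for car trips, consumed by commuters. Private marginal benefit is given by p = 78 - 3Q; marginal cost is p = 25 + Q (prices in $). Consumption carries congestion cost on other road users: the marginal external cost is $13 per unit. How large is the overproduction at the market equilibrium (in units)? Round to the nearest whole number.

3 units

Market equilibrium (private): 25 + Q = 78 - 3Q → Q_m = 13.2500.
Social marginal benefit = demand − MEC = 65 - 3Q.
Set SMB = MC: 65 - 3Q = 25 + Q → Q* = 10.0000.
Gap = |13.2500 − 10.0000| = 3.2500.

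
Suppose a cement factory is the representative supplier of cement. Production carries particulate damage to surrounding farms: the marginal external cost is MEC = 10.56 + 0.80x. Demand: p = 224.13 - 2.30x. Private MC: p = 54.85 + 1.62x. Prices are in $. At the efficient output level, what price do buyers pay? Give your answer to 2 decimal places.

Social marginal cost = private MC + MEC = 65.41 + 2.42x.
Set SMC = demand: 65.41 + 2.42x = 224.13 - 2.30x → x* = 33.6271.
Consumer price on the demand curve at x*: 224.13 − 2.30×33.6271 = 146.7877.

P = $146.79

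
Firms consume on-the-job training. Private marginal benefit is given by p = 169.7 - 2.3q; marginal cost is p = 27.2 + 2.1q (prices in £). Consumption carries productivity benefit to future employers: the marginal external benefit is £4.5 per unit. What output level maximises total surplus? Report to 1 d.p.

q* = 33.4

Social marginal benefit = demand + MEB = 174.2 - 2.3q.
Set SMB = MC: 174.2 - 2.3q = 27.2 + 2.1q → q* = 33.4091.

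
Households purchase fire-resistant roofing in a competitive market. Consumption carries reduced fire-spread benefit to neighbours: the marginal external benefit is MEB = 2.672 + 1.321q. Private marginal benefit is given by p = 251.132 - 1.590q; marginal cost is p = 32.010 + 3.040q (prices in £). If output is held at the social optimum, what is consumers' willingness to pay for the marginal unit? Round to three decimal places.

Social marginal benefit = demand + MEB = 253.804 - 0.269q.
Set SMB = MC: 253.804 - 0.269q = 32.010 + 3.040q → q* = 67.0275.
Consumer price on the demand curve at q*: 251.132 − 1.590×67.0275 = 144.5583.

P = £144.558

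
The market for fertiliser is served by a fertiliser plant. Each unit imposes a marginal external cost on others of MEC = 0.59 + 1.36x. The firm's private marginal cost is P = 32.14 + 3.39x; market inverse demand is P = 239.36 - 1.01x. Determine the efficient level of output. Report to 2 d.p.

Social marginal cost = private MC + MEC = 32.73 + 4.75x.
Set SMC = demand: 32.73 + 4.75x = 239.36 - 1.01x → x* = 35.8733.

x* = 35.87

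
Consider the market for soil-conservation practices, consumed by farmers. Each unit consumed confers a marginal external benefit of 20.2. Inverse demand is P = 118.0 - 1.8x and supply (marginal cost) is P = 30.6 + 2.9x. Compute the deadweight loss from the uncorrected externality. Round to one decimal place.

Market equilibrium (private): 30.6 + 2.9x = 118.0 - 1.8x → x_m = 18.5957.
Social marginal benefit = demand + MEB = 138.2 - 1.8x.
Set SMB = MC: 138.2 - 1.8x = 30.6 + 2.9x → x* = 22.8936.
The loss is the area between SMB and MC from x* to x_m; with linear curves that's a triangle of height MEB(x_m).
DWL = ½ × 4.2979 × 20.2000 = 43.4088.

DWL = 43.4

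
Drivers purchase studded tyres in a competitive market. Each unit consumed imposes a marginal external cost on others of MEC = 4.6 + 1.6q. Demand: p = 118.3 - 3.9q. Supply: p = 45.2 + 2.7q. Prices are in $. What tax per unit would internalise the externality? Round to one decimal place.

tax = $18.0 per unit

Social marginal benefit = demand − MEC = 113.7 - 5.5q.
Set SMB = MC: 113.7 - 5.5q = 45.2 + 2.7q → q* = 8.3537.
The Pigouvian tax equals MEC at q*: 4.6 + 1.6×8.3537 = 17.9659.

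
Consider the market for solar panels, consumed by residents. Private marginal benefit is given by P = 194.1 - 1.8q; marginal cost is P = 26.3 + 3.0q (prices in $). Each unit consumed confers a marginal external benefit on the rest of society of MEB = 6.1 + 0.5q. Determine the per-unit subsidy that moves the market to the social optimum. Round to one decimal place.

subsidy = $26.3 per unit

Social marginal benefit = demand + MEB = 200.2 - 1.3q.
Set SMB = MC: 200.2 - 1.3q = 26.3 + 3.0q → q* = 40.4419.
The Pigouvian subsidy equals MEB at q*: 6.1 + 0.5×40.4419 = 26.3210.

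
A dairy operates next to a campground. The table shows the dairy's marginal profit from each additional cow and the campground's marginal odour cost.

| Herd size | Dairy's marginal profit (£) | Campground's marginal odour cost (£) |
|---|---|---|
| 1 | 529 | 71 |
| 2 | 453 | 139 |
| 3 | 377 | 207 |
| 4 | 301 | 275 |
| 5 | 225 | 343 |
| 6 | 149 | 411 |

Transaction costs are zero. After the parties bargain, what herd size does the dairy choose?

Bargaining reaches the level where marginal profit last exceeds marginal odour cost.
That holds through level 4 (301 ≥ 275) but not at 5 (225 < 343).

4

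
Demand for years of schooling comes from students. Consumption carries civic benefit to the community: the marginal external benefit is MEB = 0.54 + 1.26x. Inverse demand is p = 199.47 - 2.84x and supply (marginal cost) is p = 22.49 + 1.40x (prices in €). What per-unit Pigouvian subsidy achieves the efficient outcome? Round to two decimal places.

subsidy = €75.60 per unit

Social marginal benefit = demand + MEB = 200.01 - 1.58x.
Set SMB = MC: 200.01 - 1.58x = 22.49 + 1.40x → x* = 59.5705.
The Pigouvian subsidy equals MEB at x*: 0.54 + 1.26×59.5705 = 75.5988.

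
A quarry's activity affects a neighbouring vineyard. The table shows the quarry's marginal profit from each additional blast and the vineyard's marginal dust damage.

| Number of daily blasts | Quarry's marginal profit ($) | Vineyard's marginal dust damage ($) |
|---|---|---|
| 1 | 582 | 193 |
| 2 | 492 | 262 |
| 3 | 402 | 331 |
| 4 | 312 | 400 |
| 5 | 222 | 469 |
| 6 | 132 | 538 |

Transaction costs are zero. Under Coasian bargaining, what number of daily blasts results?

3

Bargaining reaches the level where marginal profit last exceeds marginal dust damage.
That holds through level 3 (402 ≥ 331) but not at 4 (312 < 400).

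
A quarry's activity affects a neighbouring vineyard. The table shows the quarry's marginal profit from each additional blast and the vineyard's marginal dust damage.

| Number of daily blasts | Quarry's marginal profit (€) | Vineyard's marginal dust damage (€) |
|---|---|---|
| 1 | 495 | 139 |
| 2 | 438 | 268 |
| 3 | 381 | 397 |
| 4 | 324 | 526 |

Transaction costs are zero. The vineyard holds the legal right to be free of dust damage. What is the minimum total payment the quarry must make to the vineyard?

Efficient level: marginal profit ≥ marginal dust damage through level 2, so k* = 2.
With the vineyard holding the right, the quarry must at least compensate total damage at k*: 139 + 268 = 407.

€407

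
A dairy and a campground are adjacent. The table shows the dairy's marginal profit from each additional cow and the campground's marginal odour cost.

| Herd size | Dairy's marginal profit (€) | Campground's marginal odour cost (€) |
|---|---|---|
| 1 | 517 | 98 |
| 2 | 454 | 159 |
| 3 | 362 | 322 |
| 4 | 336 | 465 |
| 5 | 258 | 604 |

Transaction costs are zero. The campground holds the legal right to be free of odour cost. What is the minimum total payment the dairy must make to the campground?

€579

Efficient level: marginal profit ≥ marginal odour cost through level 3, so k* = 3.
With the campground holding the right, the dairy must at least compensate total damage at k*: 98 + 159 + 322 = 579.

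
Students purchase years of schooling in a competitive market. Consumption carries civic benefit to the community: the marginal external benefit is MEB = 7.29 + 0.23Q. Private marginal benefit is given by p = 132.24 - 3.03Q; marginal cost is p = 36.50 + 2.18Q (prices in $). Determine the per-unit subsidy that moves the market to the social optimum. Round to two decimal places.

Social marginal benefit = demand + MEB = 139.53 - 2.80Q.
Set SMB = MC: 139.53 - 2.80Q = 36.50 + 2.18Q → Q* = 20.6888.
The Pigouvian subsidy equals MEB at Q*: 7.29 + 0.23×20.6888 = 12.0484.

subsidy = $12.05 per unit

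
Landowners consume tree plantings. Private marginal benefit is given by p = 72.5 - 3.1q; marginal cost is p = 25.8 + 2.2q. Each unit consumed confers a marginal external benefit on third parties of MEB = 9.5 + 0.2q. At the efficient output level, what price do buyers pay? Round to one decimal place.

P = 38.3

Social marginal benefit = demand + MEB = 82.0 - 2.9q.
Set SMB = MC: 82.0 - 2.9q = 25.8 + 2.2q → q* = 11.0196.
Consumer price on the demand curve at q*: 72.5 − 3.1×11.0196 = 38.3392.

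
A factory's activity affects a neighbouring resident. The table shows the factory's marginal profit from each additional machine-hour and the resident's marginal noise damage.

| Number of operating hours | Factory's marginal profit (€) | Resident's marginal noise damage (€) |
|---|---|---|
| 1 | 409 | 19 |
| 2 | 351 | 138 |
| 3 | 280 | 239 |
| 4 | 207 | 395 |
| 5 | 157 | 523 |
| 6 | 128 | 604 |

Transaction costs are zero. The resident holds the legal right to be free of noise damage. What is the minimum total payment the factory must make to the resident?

€396

Efficient level: marginal profit ≥ marginal noise damage through level 3, so k* = 3.
With the resident holding the right, the factory must at least compensate total damage at k*: 19 + 138 + 239 = 396.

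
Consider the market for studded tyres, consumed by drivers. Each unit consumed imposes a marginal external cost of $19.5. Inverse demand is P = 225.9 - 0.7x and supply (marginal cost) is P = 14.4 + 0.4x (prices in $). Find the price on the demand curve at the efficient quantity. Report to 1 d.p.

P = $103.7

Social marginal benefit = demand − MEC = 206.4 - 0.7x.
Set SMB = MC: 206.4 - 0.7x = 14.4 + 0.4x → x* = 174.5455.
Consumer price on the demand curve at x*: 225.9 − 0.7×174.5455 = 103.7182.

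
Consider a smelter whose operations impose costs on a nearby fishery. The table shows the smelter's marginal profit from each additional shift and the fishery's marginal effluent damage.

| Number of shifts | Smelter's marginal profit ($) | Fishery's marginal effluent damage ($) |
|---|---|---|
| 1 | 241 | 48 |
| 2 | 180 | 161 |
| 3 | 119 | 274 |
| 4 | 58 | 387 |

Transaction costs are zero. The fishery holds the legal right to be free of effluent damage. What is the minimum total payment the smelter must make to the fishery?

$209

Efficient level: marginal profit ≥ marginal effluent damage through level 2, so k* = 2.
With the fishery holding the right, the smelter must at least compensate total damage at k*: 48 + 161 = 209.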